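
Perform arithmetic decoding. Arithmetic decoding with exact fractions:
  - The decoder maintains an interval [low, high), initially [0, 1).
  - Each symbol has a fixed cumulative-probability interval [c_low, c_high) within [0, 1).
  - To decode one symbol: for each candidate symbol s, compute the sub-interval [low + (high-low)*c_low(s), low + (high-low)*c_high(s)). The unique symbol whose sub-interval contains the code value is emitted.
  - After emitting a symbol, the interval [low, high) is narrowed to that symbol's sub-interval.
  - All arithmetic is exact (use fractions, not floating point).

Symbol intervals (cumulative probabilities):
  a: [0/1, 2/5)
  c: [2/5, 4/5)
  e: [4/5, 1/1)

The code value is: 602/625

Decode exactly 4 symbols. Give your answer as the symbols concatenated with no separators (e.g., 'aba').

Step 1: interval [0/1, 1/1), width = 1/1 - 0/1 = 1/1
  'a': [0/1 + 1/1*0/1, 0/1 + 1/1*2/5) = [0/1, 2/5)
  'c': [0/1 + 1/1*2/5, 0/1 + 1/1*4/5) = [2/5, 4/5)
  'e': [0/1 + 1/1*4/5, 0/1 + 1/1*1/1) = [4/5, 1/1) <- contains code 602/625
  emit 'e', narrow to [4/5, 1/1)
Step 2: interval [4/5, 1/1), width = 1/1 - 4/5 = 1/5
  'a': [4/5 + 1/5*0/1, 4/5 + 1/5*2/5) = [4/5, 22/25)
  'c': [4/5 + 1/5*2/5, 4/5 + 1/5*4/5) = [22/25, 24/25)
  'e': [4/5 + 1/5*4/5, 4/5 + 1/5*1/1) = [24/25, 1/1) <- contains code 602/625
  emit 'e', narrow to [24/25, 1/1)
Step 3: interval [24/25, 1/1), width = 1/1 - 24/25 = 1/25
  'a': [24/25 + 1/25*0/1, 24/25 + 1/25*2/5) = [24/25, 122/125) <- contains code 602/625
  'c': [24/25 + 1/25*2/5, 24/25 + 1/25*4/5) = [122/125, 124/125)
  'e': [24/25 + 1/25*4/5, 24/25 + 1/25*1/1) = [124/125, 1/1)
  emit 'a', narrow to [24/25, 122/125)
Step 4: interval [24/25, 122/125), width = 122/125 - 24/25 = 2/125
  'a': [24/25 + 2/125*0/1, 24/25 + 2/125*2/5) = [24/25, 604/625) <- contains code 602/625
  'c': [24/25 + 2/125*2/5, 24/25 + 2/125*4/5) = [604/625, 608/625)
  'e': [24/25 + 2/125*4/5, 24/25 + 2/125*1/1) = [608/625, 122/125)
  emit 'a', narrow to [24/25, 604/625)

Answer: eeaa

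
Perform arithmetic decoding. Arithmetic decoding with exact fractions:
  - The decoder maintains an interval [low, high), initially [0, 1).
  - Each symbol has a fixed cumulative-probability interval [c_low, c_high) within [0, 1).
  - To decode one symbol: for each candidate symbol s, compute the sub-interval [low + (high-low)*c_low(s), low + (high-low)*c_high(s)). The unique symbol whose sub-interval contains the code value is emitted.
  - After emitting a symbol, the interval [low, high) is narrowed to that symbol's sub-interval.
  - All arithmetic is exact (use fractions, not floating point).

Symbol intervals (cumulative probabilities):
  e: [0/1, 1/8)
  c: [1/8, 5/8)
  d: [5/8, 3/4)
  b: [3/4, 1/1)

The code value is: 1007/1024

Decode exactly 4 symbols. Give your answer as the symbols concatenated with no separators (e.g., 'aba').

Answer: bbdb

Derivation:
Step 1: interval [0/1, 1/1), width = 1/1 - 0/1 = 1/1
  'e': [0/1 + 1/1*0/1, 0/1 + 1/1*1/8) = [0/1, 1/8)
  'c': [0/1 + 1/1*1/8, 0/1 + 1/1*5/8) = [1/8, 5/8)
  'd': [0/1 + 1/1*5/8, 0/1 + 1/1*3/4) = [5/8, 3/4)
  'b': [0/1 + 1/1*3/4, 0/1 + 1/1*1/1) = [3/4, 1/1) <- contains code 1007/1024
  emit 'b', narrow to [3/4, 1/1)
Step 2: interval [3/4, 1/1), width = 1/1 - 3/4 = 1/4
  'e': [3/4 + 1/4*0/1, 3/4 + 1/4*1/8) = [3/4, 25/32)
  'c': [3/4 + 1/4*1/8, 3/4 + 1/4*5/8) = [25/32, 29/32)
  'd': [3/4 + 1/4*5/8, 3/4 + 1/4*3/4) = [29/32, 15/16)
  'b': [3/4 + 1/4*3/4, 3/4 + 1/4*1/1) = [15/16, 1/1) <- contains code 1007/1024
  emit 'b', narrow to [15/16, 1/1)
Step 3: interval [15/16, 1/1), width = 1/1 - 15/16 = 1/16
  'e': [15/16 + 1/16*0/1, 15/16 + 1/16*1/8) = [15/16, 121/128)
  'c': [15/16 + 1/16*1/8, 15/16 + 1/16*5/8) = [121/128, 125/128)
  'd': [15/16 + 1/16*5/8, 15/16 + 1/16*3/4) = [125/128, 63/64) <- contains code 1007/1024
  'b': [15/16 + 1/16*3/4, 15/16 + 1/16*1/1) = [63/64, 1/1)
  emit 'd', narrow to [125/128, 63/64)
Step 4: interval [125/128, 63/64), width = 63/64 - 125/128 = 1/128
  'e': [125/128 + 1/128*0/1, 125/128 + 1/128*1/8) = [125/128, 1001/1024)
  'c': [125/128 + 1/128*1/8, 125/128 + 1/128*5/8) = [1001/1024, 1005/1024)
  'd': [125/128 + 1/128*5/8, 125/128 + 1/128*3/4) = [1005/1024, 503/512)
  'b': [125/128 + 1/128*3/4, 125/128 + 1/128*1/1) = [503/512, 63/64) <- contains code 1007/1024
  emit 'b', narrow to [503/512, 63/64)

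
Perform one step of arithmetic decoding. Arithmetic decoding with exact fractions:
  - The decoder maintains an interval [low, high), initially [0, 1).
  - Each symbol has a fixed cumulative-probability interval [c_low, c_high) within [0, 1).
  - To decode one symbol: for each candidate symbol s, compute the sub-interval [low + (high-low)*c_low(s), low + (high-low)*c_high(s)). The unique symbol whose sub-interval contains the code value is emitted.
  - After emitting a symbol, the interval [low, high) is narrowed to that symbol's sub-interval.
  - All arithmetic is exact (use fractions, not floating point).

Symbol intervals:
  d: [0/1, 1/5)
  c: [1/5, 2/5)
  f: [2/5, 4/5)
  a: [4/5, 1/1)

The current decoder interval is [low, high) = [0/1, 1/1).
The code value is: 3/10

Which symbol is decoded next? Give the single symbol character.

Interval width = high − low = 1/1 − 0/1 = 1/1
Scaled code = (code − low) / width = (3/10 − 0/1) / 1/1 = 3/10
  d: [0/1, 1/5) 
  c: [1/5, 2/5) ← scaled code falls here ✓
  f: [2/5, 4/5) 
  a: [4/5, 1/1) 

Answer: c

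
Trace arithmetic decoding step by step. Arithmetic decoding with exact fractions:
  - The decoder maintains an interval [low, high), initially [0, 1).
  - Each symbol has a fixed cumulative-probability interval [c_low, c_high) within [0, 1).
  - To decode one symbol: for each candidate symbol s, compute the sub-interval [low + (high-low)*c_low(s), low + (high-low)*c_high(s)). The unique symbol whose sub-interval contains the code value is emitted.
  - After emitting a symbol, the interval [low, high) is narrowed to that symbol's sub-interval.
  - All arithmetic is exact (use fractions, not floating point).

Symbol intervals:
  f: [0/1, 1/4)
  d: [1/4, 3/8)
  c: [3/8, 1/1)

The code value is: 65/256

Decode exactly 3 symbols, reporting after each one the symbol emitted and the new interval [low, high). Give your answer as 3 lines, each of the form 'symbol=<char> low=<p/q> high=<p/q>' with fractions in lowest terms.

Answer: symbol=d low=1/4 high=3/8
symbol=f low=1/4 high=9/32
symbol=f low=1/4 high=33/128

Derivation:
Step 1: interval [0/1, 1/1), width = 1/1 - 0/1 = 1/1
  'f': [0/1 + 1/1*0/1, 0/1 + 1/1*1/4) = [0/1, 1/4)
  'd': [0/1 + 1/1*1/4, 0/1 + 1/1*3/8) = [1/4, 3/8) <- contains code 65/256
  'c': [0/1 + 1/1*3/8, 0/1 + 1/1*1/1) = [3/8, 1/1)
  emit 'd', narrow to [1/4, 3/8)
Step 2: interval [1/4, 3/8), width = 3/8 - 1/4 = 1/8
  'f': [1/4 + 1/8*0/1, 1/4 + 1/8*1/4) = [1/4, 9/32) <- contains code 65/256
  'd': [1/4 + 1/8*1/4, 1/4 + 1/8*3/8) = [9/32, 19/64)
  'c': [1/4 + 1/8*3/8, 1/4 + 1/8*1/1) = [19/64, 3/8)
  emit 'f', narrow to [1/4, 9/32)
Step 3: interval [1/4, 9/32), width = 9/32 - 1/4 = 1/32
  'f': [1/4 + 1/32*0/1, 1/4 + 1/32*1/4) = [1/4, 33/128) <- contains code 65/256
  'd': [1/4 + 1/32*1/4, 1/4 + 1/32*3/8) = [33/128, 67/256)
  'c': [1/4 + 1/32*3/8, 1/4 + 1/32*1/1) = [67/256, 9/32)
  emit 'f', narrow to [1/4, 33/128)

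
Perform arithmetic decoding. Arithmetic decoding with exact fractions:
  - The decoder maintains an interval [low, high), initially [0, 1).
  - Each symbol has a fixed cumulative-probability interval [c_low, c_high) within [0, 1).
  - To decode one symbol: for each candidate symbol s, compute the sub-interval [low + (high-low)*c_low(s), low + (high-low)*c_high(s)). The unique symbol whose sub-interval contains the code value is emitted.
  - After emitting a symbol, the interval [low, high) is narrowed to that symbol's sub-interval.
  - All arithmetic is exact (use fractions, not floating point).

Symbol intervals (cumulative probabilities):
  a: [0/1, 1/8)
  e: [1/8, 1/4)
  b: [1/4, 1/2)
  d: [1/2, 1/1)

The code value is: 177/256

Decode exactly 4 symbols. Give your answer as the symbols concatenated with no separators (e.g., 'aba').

Step 1: interval [0/1, 1/1), width = 1/1 - 0/1 = 1/1
  'a': [0/1 + 1/1*0/1, 0/1 + 1/1*1/8) = [0/1, 1/8)
  'e': [0/1 + 1/1*1/8, 0/1 + 1/1*1/4) = [1/8, 1/4)
  'b': [0/1 + 1/1*1/4, 0/1 + 1/1*1/2) = [1/4, 1/2)
  'd': [0/1 + 1/1*1/2, 0/1 + 1/1*1/1) = [1/2, 1/1) <- contains code 177/256
  emit 'd', narrow to [1/2, 1/1)
Step 2: interval [1/2, 1/1), width = 1/1 - 1/2 = 1/2
  'a': [1/2 + 1/2*0/1, 1/2 + 1/2*1/8) = [1/2, 9/16)
  'e': [1/2 + 1/2*1/8, 1/2 + 1/2*1/4) = [9/16, 5/8)
  'b': [1/2 + 1/2*1/4, 1/2 + 1/2*1/2) = [5/8, 3/4) <- contains code 177/256
  'd': [1/2 + 1/2*1/2, 1/2 + 1/2*1/1) = [3/4, 1/1)
  emit 'b', narrow to [5/8, 3/4)
Step 3: interval [5/8, 3/4), width = 3/4 - 5/8 = 1/8
  'a': [5/8 + 1/8*0/1, 5/8 + 1/8*1/8) = [5/8, 41/64)
  'e': [5/8 + 1/8*1/8, 5/8 + 1/8*1/4) = [41/64, 21/32)
  'b': [5/8 + 1/8*1/4, 5/8 + 1/8*1/2) = [21/32, 11/16)
  'd': [5/8 + 1/8*1/2, 5/8 + 1/8*1/1) = [11/16, 3/4) <- contains code 177/256
  emit 'd', narrow to [11/16, 3/4)
Step 4: interval [11/16, 3/4), width = 3/4 - 11/16 = 1/16
  'a': [11/16 + 1/16*0/1, 11/16 + 1/16*1/8) = [11/16, 89/128) <- contains code 177/256
  'e': [11/16 + 1/16*1/8, 11/16 + 1/16*1/4) = [89/128, 45/64)
  'b': [11/16 + 1/16*1/4, 11/16 + 1/16*1/2) = [45/64, 23/32)
  'd': [11/16 + 1/16*1/2, 11/16 + 1/16*1/1) = [23/32, 3/4)
  emit 'a', narrow to [11/16, 89/128)

Answer: dbda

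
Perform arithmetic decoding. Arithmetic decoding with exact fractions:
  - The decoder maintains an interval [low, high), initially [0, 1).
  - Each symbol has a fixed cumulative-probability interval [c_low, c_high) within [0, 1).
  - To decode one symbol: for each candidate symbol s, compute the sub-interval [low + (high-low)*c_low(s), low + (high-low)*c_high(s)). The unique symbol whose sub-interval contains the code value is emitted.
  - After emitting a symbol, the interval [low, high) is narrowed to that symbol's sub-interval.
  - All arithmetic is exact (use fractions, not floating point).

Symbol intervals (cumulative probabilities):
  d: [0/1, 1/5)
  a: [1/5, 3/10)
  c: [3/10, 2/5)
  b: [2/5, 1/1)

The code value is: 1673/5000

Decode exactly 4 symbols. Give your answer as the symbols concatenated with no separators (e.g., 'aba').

Step 1: interval [0/1, 1/1), width = 1/1 - 0/1 = 1/1
  'd': [0/1 + 1/1*0/1, 0/1 + 1/1*1/5) = [0/1, 1/5)
  'a': [0/1 + 1/1*1/5, 0/1 + 1/1*3/10) = [1/5, 3/10)
  'c': [0/1 + 1/1*3/10, 0/1 + 1/1*2/5) = [3/10, 2/5) <- contains code 1673/5000
  'b': [0/1 + 1/1*2/5, 0/1 + 1/1*1/1) = [2/5, 1/1)
  emit 'c', narrow to [3/10, 2/5)
Step 2: interval [3/10, 2/5), width = 2/5 - 3/10 = 1/10
  'd': [3/10 + 1/10*0/1, 3/10 + 1/10*1/5) = [3/10, 8/25)
  'a': [3/10 + 1/10*1/5, 3/10 + 1/10*3/10) = [8/25, 33/100)
  'c': [3/10 + 1/10*3/10, 3/10 + 1/10*2/5) = [33/100, 17/50) <- contains code 1673/5000
  'b': [3/10 + 1/10*2/5, 3/10 + 1/10*1/1) = [17/50, 2/5)
  emit 'c', narrow to [33/100, 17/50)
Step 3: interval [33/100, 17/50), width = 17/50 - 33/100 = 1/100
  'd': [33/100 + 1/100*0/1, 33/100 + 1/100*1/5) = [33/100, 83/250)
  'a': [33/100 + 1/100*1/5, 33/100 + 1/100*3/10) = [83/250, 333/1000)
  'c': [33/100 + 1/100*3/10, 33/100 + 1/100*2/5) = [333/1000, 167/500)
  'b': [33/100 + 1/100*2/5, 33/100 + 1/100*1/1) = [167/500, 17/50) <- contains code 1673/5000
  emit 'b', narrow to [167/500, 17/50)
Step 4: interval [167/500, 17/50), width = 17/50 - 167/500 = 3/500
  'd': [167/500 + 3/500*0/1, 167/500 + 3/500*1/5) = [167/500, 419/1250) <- contains code 1673/5000
  'a': [167/500 + 3/500*1/5, 167/500 + 3/500*3/10) = [419/1250, 1679/5000)
  'c': [167/500 + 3/500*3/10, 167/500 + 3/500*2/5) = [1679/5000, 841/2500)
  'b': [167/500 + 3/500*2/5, 167/500 + 3/500*1/1) = [841/2500, 17/50)
  emit 'd', narrow to [167/500, 419/1250)

Answer: ccbd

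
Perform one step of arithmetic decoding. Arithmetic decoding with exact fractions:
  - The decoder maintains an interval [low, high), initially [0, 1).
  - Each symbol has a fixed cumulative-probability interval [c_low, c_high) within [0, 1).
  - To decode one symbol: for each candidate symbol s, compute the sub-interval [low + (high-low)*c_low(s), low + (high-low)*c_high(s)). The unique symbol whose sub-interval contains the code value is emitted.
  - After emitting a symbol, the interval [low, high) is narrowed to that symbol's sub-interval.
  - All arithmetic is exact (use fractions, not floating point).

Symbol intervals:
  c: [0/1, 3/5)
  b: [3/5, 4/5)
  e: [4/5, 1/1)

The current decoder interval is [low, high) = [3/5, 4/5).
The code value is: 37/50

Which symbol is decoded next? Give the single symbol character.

Answer: b

Derivation:
Interval width = high − low = 4/5 − 3/5 = 1/5
Scaled code = (code − low) / width = (37/50 − 3/5) / 1/5 = 7/10
  c: [0/1, 3/5) 
  b: [3/5, 4/5) ← scaled code falls here ✓
  e: [4/5, 1/1) 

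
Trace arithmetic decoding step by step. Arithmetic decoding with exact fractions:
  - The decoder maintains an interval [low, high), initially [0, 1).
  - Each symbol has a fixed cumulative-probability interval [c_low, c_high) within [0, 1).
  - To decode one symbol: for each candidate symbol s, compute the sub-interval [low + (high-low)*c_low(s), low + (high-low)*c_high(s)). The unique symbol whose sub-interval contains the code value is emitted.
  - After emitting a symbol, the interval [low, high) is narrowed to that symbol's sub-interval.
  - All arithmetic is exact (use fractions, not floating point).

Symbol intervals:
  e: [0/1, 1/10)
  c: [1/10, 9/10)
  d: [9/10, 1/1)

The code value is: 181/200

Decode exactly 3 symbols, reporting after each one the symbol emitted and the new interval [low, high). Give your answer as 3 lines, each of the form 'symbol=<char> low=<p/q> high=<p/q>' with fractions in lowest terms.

Answer: symbol=d low=9/10 high=1/1
symbol=e low=9/10 high=91/100
symbol=c low=901/1000 high=909/1000

Derivation:
Step 1: interval [0/1, 1/1), width = 1/1 - 0/1 = 1/1
  'e': [0/1 + 1/1*0/1, 0/1 + 1/1*1/10) = [0/1, 1/10)
  'c': [0/1 + 1/1*1/10, 0/1 + 1/1*9/10) = [1/10, 9/10)
  'd': [0/1 + 1/1*9/10, 0/1 + 1/1*1/1) = [9/10, 1/1) <- contains code 181/200
  emit 'd', narrow to [9/10, 1/1)
Step 2: interval [9/10, 1/1), width = 1/1 - 9/10 = 1/10
  'e': [9/10 + 1/10*0/1, 9/10 + 1/10*1/10) = [9/10, 91/100) <- contains code 181/200
  'c': [9/10 + 1/10*1/10, 9/10 + 1/10*9/10) = [91/100, 99/100)
  'd': [9/10 + 1/10*9/10, 9/10 + 1/10*1/1) = [99/100, 1/1)
  emit 'e', narrow to [9/10, 91/100)
Step 3: interval [9/10, 91/100), width = 91/100 - 9/10 = 1/100
  'e': [9/10 + 1/100*0/1, 9/10 + 1/100*1/10) = [9/10, 901/1000)
  'c': [9/10 + 1/100*1/10, 9/10 + 1/100*9/10) = [901/1000, 909/1000) <- contains code 181/200
  'd': [9/10 + 1/100*9/10, 9/10 + 1/100*1/1) = [909/1000, 91/100)
  emit 'c', narrow to [901/1000, 909/1000)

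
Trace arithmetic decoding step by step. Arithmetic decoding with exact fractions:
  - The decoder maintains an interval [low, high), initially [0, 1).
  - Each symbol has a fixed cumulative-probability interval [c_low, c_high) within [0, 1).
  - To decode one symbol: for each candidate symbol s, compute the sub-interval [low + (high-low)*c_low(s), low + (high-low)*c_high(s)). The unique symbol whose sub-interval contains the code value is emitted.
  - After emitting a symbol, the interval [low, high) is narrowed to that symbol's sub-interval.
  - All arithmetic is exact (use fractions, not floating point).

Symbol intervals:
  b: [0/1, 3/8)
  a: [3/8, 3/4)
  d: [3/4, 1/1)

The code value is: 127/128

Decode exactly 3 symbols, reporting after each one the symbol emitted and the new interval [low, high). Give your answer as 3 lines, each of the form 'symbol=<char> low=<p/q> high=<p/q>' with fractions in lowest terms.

Step 1: interval [0/1, 1/1), width = 1/1 - 0/1 = 1/1
  'b': [0/1 + 1/1*0/1, 0/1 + 1/1*3/8) = [0/1, 3/8)
  'a': [0/1 + 1/1*3/8, 0/1 + 1/1*3/4) = [3/8, 3/4)
  'd': [0/1 + 1/1*3/4, 0/1 + 1/1*1/1) = [3/4, 1/1) <- contains code 127/128
  emit 'd', narrow to [3/4, 1/1)
Step 2: interval [3/4, 1/1), width = 1/1 - 3/4 = 1/4
  'b': [3/4 + 1/4*0/1, 3/4 + 1/4*3/8) = [3/4, 27/32)
  'a': [3/4 + 1/4*3/8, 3/4 + 1/4*3/4) = [27/32, 15/16)
  'd': [3/4 + 1/4*3/4, 3/4 + 1/4*1/1) = [15/16, 1/1) <- contains code 127/128
  emit 'd', narrow to [15/16, 1/1)
Step 3: interval [15/16, 1/1), width = 1/1 - 15/16 = 1/16
  'b': [15/16 + 1/16*0/1, 15/16 + 1/16*3/8) = [15/16, 123/128)
  'a': [15/16 + 1/16*3/8, 15/16 + 1/16*3/4) = [123/128, 63/64)
  'd': [15/16 + 1/16*3/4, 15/16 + 1/16*1/1) = [63/64, 1/1) <- contains code 127/128
  emit 'd', narrow to [63/64, 1/1)

Answer: symbol=d low=3/4 high=1/1
symbol=d low=15/16 high=1/1
symbol=d low=63/64 high=1/1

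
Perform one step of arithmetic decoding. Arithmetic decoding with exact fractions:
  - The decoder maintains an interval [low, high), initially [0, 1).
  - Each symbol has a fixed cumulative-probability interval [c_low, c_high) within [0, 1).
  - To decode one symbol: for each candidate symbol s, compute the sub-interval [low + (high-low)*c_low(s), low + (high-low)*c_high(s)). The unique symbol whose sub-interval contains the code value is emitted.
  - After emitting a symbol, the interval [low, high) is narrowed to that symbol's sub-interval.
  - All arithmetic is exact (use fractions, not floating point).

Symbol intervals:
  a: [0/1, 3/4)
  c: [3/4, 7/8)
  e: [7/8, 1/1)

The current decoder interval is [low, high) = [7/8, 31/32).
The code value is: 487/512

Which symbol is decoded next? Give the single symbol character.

Answer: c

Derivation:
Interval width = high − low = 31/32 − 7/8 = 3/32
Scaled code = (code − low) / width = (487/512 − 7/8) / 3/32 = 13/16
  a: [0/1, 3/4) 
  c: [3/4, 7/8) ← scaled code falls here ✓
  e: [7/8, 1/1) 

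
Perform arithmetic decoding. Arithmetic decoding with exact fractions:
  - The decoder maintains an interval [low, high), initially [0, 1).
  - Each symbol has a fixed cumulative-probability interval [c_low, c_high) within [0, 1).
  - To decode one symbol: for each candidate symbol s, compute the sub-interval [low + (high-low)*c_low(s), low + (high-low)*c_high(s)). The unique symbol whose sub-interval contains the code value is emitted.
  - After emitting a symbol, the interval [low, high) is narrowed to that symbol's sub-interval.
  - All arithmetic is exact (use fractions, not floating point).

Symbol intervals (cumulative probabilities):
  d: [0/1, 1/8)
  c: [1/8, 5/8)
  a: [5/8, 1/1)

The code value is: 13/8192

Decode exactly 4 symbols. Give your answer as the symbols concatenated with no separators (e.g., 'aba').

Step 1: interval [0/1, 1/1), width = 1/1 - 0/1 = 1/1
  'd': [0/1 + 1/1*0/1, 0/1 + 1/1*1/8) = [0/1, 1/8) <- contains code 13/8192
  'c': [0/1 + 1/1*1/8, 0/1 + 1/1*5/8) = [1/8, 5/8)
  'a': [0/1 + 1/1*5/8, 0/1 + 1/1*1/1) = [5/8, 1/1)
  emit 'd', narrow to [0/1, 1/8)
Step 2: interval [0/1, 1/8), width = 1/8 - 0/1 = 1/8
  'd': [0/1 + 1/8*0/1, 0/1 + 1/8*1/8) = [0/1, 1/64) <- contains code 13/8192
  'c': [0/1 + 1/8*1/8, 0/1 + 1/8*5/8) = [1/64, 5/64)
  'a': [0/1 + 1/8*5/8, 0/1 + 1/8*1/1) = [5/64, 1/8)
  emit 'd', narrow to [0/1, 1/64)
Step 3: interval [0/1, 1/64), width = 1/64 - 0/1 = 1/64
  'd': [0/1 + 1/64*0/1, 0/1 + 1/64*1/8) = [0/1, 1/512) <- contains code 13/8192
  'c': [0/1 + 1/64*1/8, 0/1 + 1/64*5/8) = [1/512, 5/512)
  'a': [0/1 + 1/64*5/8, 0/1 + 1/64*1/1) = [5/512, 1/64)
  emit 'd', narrow to [0/1, 1/512)
Step 4: interval [0/1, 1/512), width = 1/512 - 0/1 = 1/512
  'd': [0/1 + 1/512*0/1, 0/1 + 1/512*1/8) = [0/1, 1/4096)
  'c': [0/1 + 1/512*1/8, 0/1 + 1/512*5/8) = [1/4096, 5/4096)
  'a': [0/1 + 1/512*5/8, 0/1 + 1/512*1/1) = [5/4096, 1/512) <- contains code 13/8192
  emit 'a', narrow to [5/4096, 1/512)

Answer: ddda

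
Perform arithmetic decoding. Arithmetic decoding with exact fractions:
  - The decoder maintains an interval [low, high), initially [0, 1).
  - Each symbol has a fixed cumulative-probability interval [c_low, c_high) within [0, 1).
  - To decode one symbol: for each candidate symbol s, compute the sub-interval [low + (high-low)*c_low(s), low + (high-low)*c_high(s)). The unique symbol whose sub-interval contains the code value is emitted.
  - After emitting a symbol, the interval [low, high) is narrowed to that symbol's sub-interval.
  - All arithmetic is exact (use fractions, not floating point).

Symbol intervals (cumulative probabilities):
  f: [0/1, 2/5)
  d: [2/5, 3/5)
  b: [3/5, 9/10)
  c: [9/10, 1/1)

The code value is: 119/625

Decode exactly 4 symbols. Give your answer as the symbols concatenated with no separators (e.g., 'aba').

Step 1: interval [0/1, 1/1), width = 1/1 - 0/1 = 1/1
  'f': [0/1 + 1/1*0/1, 0/1 + 1/1*2/5) = [0/1, 2/5) <- contains code 119/625
  'd': [0/1 + 1/1*2/5, 0/1 + 1/1*3/5) = [2/5, 3/5)
  'b': [0/1 + 1/1*3/5, 0/1 + 1/1*9/10) = [3/5, 9/10)
  'c': [0/1 + 1/1*9/10, 0/1 + 1/1*1/1) = [9/10, 1/1)
  emit 'f', narrow to [0/1, 2/5)
Step 2: interval [0/1, 2/5), width = 2/5 - 0/1 = 2/5
  'f': [0/1 + 2/5*0/1, 0/1 + 2/5*2/5) = [0/1, 4/25)
  'd': [0/1 + 2/5*2/5, 0/1 + 2/5*3/5) = [4/25, 6/25) <- contains code 119/625
  'b': [0/1 + 2/5*3/5, 0/1 + 2/5*9/10) = [6/25, 9/25)
  'c': [0/1 + 2/5*9/10, 0/1 + 2/5*1/1) = [9/25, 2/5)
  emit 'd', narrow to [4/25, 6/25)
Step 3: interval [4/25, 6/25), width = 6/25 - 4/25 = 2/25
  'f': [4/25 + 2/25*0/1, 4/25 + 2/25*2/5) = [4/25, 24/125) <- contains code 119/625
  'd': [4/25 + 2/25*2/5, 4/25 + 2/25*3/5) = [24/125, 26/125)
  'b': [4/25 + 2/25*3/5, 4/25 + 2/25*9/10) = [26/125, 29/125)
  'c': [4/25 + 2/25*9/10, 4/25 + 2/25*1/1) = [29/125, 6/25)
  emit 'f', narrow to [4/25, 24/125)
Step 4: interval [4/25, 24/125), width = 24/125 - 4/25 = 4/125
  'f': [4/25 + 4/125*0/1, 4/25 + 4/125*2/5) = [4/25, 108/625)
  'd': [4/25 + 4/125*2/5, 4/25 + 4/125*3/5) = [108/625, 112/625)
  'b': [4/25 + 4/125*3/5, 4/25 + 4/125*9/10) = [112/625, 118/625)
  'c': [4/25 + 4/125*9/10, 4/25 + 4/125*1/1) = [118/625, 24/125) <- contains code 119/625
  emit 'c', narrow to [118/625, 24/125)

Answer: fdfc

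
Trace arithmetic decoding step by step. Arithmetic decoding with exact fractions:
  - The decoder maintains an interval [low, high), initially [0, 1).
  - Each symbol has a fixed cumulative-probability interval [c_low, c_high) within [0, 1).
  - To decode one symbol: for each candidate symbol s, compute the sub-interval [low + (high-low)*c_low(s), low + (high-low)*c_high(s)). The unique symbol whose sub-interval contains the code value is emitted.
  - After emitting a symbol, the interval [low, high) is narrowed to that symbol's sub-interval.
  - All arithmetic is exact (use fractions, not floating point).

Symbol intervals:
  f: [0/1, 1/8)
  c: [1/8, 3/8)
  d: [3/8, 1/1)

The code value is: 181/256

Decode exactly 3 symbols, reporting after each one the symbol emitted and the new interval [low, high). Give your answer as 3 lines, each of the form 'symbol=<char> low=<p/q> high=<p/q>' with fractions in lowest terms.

Step 1: interval [0/1, 1/1), width = 1/1 - 0/1 = 1/1
  'f': [0/1 + 1/1*0/1, 0/1 + 1/1*1/8) = [0/1, 1/8)
  'c': [0/1 + 1/1*1/8, 0/1 + 1/1*3/8) = [1/8, 3/8)
  'd': [0/1 + 1/1*3/8, 0/1 + 1/1*1/1) = [3/8, 1/1) <- contains code 181/256
  emit 'd', narrow to [3/8, 1/1)
Step 2: interval [3/8, 1/1), width = 1/1 - 3/8 = 5/8
  'f': [3/8 + 5/8*0/1, 3/8 + 5/8*1/8) = [3/8, 29/64)
  'c': [3/8 + 5/8*1/8, 3/8 + 5/8*3/8) = [29/64, 39/64)
  'd': [3/8 + 5/8*3/8, 3/8 + 5/8*1/1) = [39/64, 1/1) <- contains code 181/256
  emit 'd', narrow to [39/64, 1/1)
Step 3: interval [39/64, 1/1), width = 1/1 - 39/64 = 25/64
  'f': [39/64 + 25/64*0/1, 39/64 + 25/64*1/8) = [39/64, 337/512)
  'c': [39/64 + 25/64*1/8, 39/64 + 25/64*3/8) = [337/512, 387/512) <- contains code 181/256
  'd': [39/64 + 25/64*3/8, 39/64 + 25/64*1/1) = [387/512, 1/1)
  emit 'c', narrow to [337/512, 387/512)

Answer: symbol=d low=3/8 high=1/1
symbol=d low=39/64 high=1/1
symbol=c low=337/512 high=387/512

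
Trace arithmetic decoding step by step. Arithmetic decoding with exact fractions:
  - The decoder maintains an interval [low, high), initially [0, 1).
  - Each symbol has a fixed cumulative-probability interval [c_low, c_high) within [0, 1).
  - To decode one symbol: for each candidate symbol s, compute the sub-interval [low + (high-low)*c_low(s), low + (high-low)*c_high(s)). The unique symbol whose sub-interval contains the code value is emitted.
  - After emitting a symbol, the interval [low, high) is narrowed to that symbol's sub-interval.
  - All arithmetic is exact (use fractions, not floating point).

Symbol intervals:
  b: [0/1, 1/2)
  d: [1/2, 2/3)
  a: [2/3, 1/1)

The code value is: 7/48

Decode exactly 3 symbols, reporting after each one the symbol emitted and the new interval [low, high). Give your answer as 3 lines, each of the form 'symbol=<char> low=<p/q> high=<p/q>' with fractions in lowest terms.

Answer: symbol=b low=0/1 high=1/2
symbol=b low=0/1 high=1/4
symbol=d low=1/8 high=1/6

Derivation:
Step 1: interval [0/1, 1/1), width = 1/1 - 0/1 = 1/1
  'b': [0/1 + 1/1*0/1, 0/1 + 1/1*1/2) = [0/1, 1/2) <- contains code 7/48
  'd': [0/1 + 1/1*1/2, 0/1 + 1/1*2/3) = [1/2, 2/3)
  'a': [0/1 + 1/1*2/3, 0/1 + 1/1*1/1) = [2/3, 1/1)
  emit 'b', narrow to [0/1, 1/2)
Step 2: interval [0/1, 1/2), width = 1/2 - 0/1 = 1/2
  'b': [0/1 + 1/2*0/1, 0/1 + 1/2*1/2) = [0/1, 1/4) <- contains code 7/48
  'd': [0/1 + 1/2*1/2, 0/1 + 1/2*2/3) = [1/4, 1/3)
  'a': [0/1 + 1/2*2/3, 0/1 + 1/2*1/1) = [1/3, 1/2)
  emit 'b', narrow to [0/1, 1/4)
Step 3: interval [0/1, 1/4), width = 1/4 - 0/1 = 1/4
  'b': [0/1 + 1/4*0/1, 0/1 + 1/4*1/2) = [0/1, 1/8)
  'd': [0/1 + 1/4*1/2, 0/1 + 1/4*2/3) = [1/8, 1/6) <- contains code 7/48
  'a': [0/1 + 1/4*2/3, 0/1 + 1/4*1/1) = [1/6, 1/4)
  emit 'd', narrow to [1/8, 1/6)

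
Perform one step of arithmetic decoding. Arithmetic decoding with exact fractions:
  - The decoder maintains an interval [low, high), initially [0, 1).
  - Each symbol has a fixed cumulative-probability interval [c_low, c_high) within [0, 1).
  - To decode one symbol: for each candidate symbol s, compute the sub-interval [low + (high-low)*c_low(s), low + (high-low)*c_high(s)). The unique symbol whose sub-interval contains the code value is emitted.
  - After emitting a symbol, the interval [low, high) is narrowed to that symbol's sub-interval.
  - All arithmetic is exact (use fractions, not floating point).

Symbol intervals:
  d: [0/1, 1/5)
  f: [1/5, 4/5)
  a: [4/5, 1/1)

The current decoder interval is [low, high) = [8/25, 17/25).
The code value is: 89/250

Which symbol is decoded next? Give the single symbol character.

Answer: d

Derivation:
Interval width = high − low = 17/25 − 8/25 = 9/25
Scaled code = (code − low) / width = (89/250 − 8/25) / 9/25 = 1/10
  d: [0/1, 1/5) ← scaled code falls here ✓
  f: [1/5, 4/5) 
  a: [4/5, 1/1) 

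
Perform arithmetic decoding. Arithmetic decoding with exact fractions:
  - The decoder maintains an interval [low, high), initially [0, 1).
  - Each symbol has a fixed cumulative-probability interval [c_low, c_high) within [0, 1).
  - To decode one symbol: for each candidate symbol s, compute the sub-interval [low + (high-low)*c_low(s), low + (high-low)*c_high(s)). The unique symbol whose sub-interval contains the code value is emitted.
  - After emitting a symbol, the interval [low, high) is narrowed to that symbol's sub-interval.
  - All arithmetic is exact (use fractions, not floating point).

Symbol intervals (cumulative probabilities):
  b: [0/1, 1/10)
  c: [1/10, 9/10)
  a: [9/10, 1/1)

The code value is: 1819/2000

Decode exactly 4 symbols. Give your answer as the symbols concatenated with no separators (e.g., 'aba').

Answer: abac

Derivation:
Step 1: interval [0/1, 1/1), width = 1/1 - 0/1 = 1/1
  'b': [0/1 + 1/1*0/1, 0/1 + 1/1*1/10) = [0/1, 1/10)
  'c': [0/1 + 1/1*1/10, 0/1 + 1/1*9/10) = [1/10, 9/10)
  'a': [0/1 + 1/1*9/10, 0/1 + 1/1*1/1) = [9/10, 1/1) <- contains code 1819/2000
  emit 'a', narrow to [9/10, 1/1)
Step 2: interval [9/10, 1/1), width = 1/1 - 9/10 = 1/10
  'b': [9/10 + 1/10*0/1, 9/10 + 1/10*1/10) = [9/10, 91/100) <- contains code 1819/2000
  'c': [9/10 + 1/10*1/10, 9/10 + 1/10*9/10) = [91/100, 99/100)
  'a': [9/10 + 1/10*9/10, 9/10 + 1/10*1/1) = [99/100, 1/1)
  emit 'b', narrow to [9/10, 91/100)
Step 3: interval [9/10, 91/100), width = 91/100 - 9/10 = 1/100
  'b': [9/10 + 1/100*0/1, 9/10 + 1/100*1/10) = [9/10, 901/1000)
  'c': [9/10 + 1/100*1/10, 9/10 + 1/100*9/10) = [901/1000, 909/1000)
  'a': [9/10 + 1/100*9/10, 9/10 + 1/100*1/1) = [909/1000, 91/100) <- contains code 1819/2000
  emit 'a', narrow to [909/1000, 91/100)
Step 4: interval [909/1000, 91/100), width = 91/100 - 909/1000 = 1/1000
  'b': [909/1000 + 1/1000*0/1, 909/1000 + 1/1000*1/10) = [909/1000, 9091/10000)
  'c': [909/1000 + 1/1000*1/10, 909/1000 + 1/1000*9/10) = [9091/10000, 9099/10000) <- contains code 1819/2000
  'a': [909/1000 + 1/1000*9/10, 909/1000 + 1/1000*1/1) = [9099/10000, 91/100)
  emit 'c', narrow to [9091/10000, 9099/10000)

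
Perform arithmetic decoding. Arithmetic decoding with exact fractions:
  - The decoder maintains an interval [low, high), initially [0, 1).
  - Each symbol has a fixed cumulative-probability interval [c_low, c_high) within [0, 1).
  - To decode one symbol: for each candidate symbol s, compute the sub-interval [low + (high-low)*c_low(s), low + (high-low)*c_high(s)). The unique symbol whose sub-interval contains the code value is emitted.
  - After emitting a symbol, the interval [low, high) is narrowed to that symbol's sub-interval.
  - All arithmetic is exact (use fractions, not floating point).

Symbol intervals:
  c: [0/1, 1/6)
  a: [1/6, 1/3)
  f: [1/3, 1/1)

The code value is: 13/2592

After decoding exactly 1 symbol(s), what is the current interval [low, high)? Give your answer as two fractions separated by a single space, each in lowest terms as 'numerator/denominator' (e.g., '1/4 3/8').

Step 1: interval [0/1, 1/1), width = 1/1 - 0/1 = 1/1
  'c': [0/1 + 1/1*0/1, 0/1 + 1/1*1/6) = [0/1, 1/6) <- contains code 13/2592
  'a': [0/1 + 1/1*1/6, 0/1 + 1/1*1/3) = [1/6, 1/3)
  'f': [0/1 + 1/1*1/3, 0/1 + 1/1*1/1) = [1/3, 1/1)
  emit 'c', narrow to [0/1, 1/6)

Answer: 0/1 1/6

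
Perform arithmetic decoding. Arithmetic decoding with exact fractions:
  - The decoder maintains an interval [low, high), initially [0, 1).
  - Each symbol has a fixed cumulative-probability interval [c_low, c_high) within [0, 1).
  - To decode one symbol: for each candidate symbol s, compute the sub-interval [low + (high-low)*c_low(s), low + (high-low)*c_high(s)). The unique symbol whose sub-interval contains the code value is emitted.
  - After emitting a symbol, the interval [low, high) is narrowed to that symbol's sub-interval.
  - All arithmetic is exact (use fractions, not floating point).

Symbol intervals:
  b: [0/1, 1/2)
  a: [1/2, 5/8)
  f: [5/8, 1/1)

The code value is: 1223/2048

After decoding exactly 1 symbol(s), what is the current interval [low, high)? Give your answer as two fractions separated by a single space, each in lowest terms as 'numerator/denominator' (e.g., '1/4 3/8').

Step 1: interval [0/1, 1/1), width = 1/1 - 0/1 = 1/1
  'b': [0/1 + 1/1*0/1, 0/1 + 1/1*1/2) = [0/1, 1/2)
  'a': [0/1 + 1/1*1/2, 0/1 + 1/1*5/8) = [1/2, 5/8) <- contains code 1223/2048
  'f': [0/1 + 1/1*5/8, 0/1 + 1/1*1/1) = [5/8, 1/1)
  emit 'a', narrow to [1/2, 5/8)

Answer: 1/2 5/8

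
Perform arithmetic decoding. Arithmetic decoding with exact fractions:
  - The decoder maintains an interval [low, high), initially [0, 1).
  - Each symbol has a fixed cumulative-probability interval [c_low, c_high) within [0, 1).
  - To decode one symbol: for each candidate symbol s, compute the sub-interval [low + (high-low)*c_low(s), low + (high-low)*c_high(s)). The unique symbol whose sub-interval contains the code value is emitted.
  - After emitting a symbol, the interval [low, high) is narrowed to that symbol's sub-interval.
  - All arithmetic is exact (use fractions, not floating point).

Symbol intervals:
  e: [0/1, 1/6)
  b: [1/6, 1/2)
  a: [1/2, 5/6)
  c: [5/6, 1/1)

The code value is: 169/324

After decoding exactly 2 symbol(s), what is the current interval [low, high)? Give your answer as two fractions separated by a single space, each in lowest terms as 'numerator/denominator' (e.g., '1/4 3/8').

Step 1: interval [0/1, 1/1), width = 1/1 - 0/1 = 1/1
  'e': [0/1 + 1/1*0/1, 0/1 + 1/1*1/6) = [0/1, 1/6)
  'b': [0/1 + 1/1*1/6, 0/1 + 1/1*1/2) = [1/6, 1/2)
  'a': [0/1 + 1/1*1/2, 0/1 + 1/1*5/6) = [1/2, 5/6) <- contains code 169/324
  'c': [0/1 + 1/1*5/6, 0/1 + 1/1*1/1) = [5/6, 1/1)
  emit 'a', narrow to [1/2, 5/6)
Step 2: interval [1/2, 5/6), width = 5/6 - 1/2 = 1/3
  'e': [1/2 + 1/3*0/1, 1/2 + 1/3*1/6) = [1/2, 5/9) <- contains code 169/324
  'b': [1/2 + 1/3*1/6, 1/2 + 1/3*1/2) = [5/9, 2/3)
  'a': [1/2 + 1/3*1/2, 1/2 + 1/3*5/6) = [2/3, 7/9)
  'c': [1/2 + 1/3*5/6, 1/2 + 1/3*1/1) = [7/9, 5/6)
  emit 'e', narrow to [1/2, 5/9)

Answer: 1/2 5/9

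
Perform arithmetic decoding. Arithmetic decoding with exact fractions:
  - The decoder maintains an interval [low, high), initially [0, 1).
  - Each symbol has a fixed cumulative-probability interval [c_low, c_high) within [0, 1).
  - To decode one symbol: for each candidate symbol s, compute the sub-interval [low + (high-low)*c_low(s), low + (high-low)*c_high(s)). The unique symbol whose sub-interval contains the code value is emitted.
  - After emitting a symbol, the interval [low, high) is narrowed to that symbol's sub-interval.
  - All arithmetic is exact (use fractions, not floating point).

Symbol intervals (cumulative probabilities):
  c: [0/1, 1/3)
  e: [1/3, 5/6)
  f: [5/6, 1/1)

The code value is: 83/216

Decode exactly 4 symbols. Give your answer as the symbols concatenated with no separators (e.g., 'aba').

Answer: eccf

Derivation:
Step 1: interval [0/1, 1/1), width = 1/1 - 0/1 = 1/1
  'c': [0/1 + 1/1*0/1, 0/1 + 1/1*1/3) = [0/1, 1/3)
  'e': [0/1 + 1/1*1/3, 0/1 + 1/1*5/6) = [1/3, 5/6) <- contains code 83/216
  'f': [0/1 + 1/1*5/6, 0/1 + 1/1*1/1) = [5/6, 1/1)
  emit 'e', narrow to [1/3, 5/6)
Step 2: interval [1/3, 5/6), width = 5/6 - 1/3 = 1/2
  'c': [1/3 + 1/2*0/1, 1/3 + 1/2*1/3) = [1/3, 1/2) <- contains code 83/216
  'e': [1/3 + 1/2*1/3, 1/3 + 1/2*5/6) = [1/2, 3/4)
  'f': [1/3 + 1/2*5/6, 1/3 + 1/2*1/1) = [3/4, 5/6)
  emit 'c', narrow to [1/3, 1/2)
Step 3: interval [1/3, 1/2), width = 1/2 - 1/3 = 1/6
  'c': [1/3 + 1/6*0/1, 1/3 + 1/6*1/3) = [1/3, 7/18) <- contains code 83/216
  'e': [1/3 + 1/6*1/3, 1/3 + 1/6*5/6) = [7/18, 17/36)
  'f': [1/3 + 1/6*5/6, 1/3 + 1/6*1/1) = [17/36, 1/2)
  emit 'c', narrow to [1/3, 7/18)
Step 4: interval [1/3, 7/18), width = 7/18 - 1/3 = 1/18
  'c': [1/3 + 1/18*0/1, 1/3 + 1/18*1/3) = [1/3, 19/54)
  'e': [1/3 + 1/18*1/3, 1/3 + 1/18*5/6) = [19/54, 41/108)
  'f': [1/3 + 1/18*5/6, 1/3 + 1/18*1/1) = [41/108, 7/18) <- contains code 83/216
  emit 'f', narrow to [41/108, 7/18)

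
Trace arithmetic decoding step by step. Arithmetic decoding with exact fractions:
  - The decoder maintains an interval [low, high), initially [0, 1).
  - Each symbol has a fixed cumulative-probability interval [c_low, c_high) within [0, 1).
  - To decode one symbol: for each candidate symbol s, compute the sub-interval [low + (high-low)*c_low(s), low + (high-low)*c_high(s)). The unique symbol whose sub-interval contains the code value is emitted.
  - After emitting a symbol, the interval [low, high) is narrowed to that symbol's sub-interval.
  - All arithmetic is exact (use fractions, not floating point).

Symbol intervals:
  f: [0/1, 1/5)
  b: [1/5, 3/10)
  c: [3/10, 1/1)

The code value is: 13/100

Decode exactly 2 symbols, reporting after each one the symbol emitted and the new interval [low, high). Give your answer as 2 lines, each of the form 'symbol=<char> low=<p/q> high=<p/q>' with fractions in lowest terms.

Step 1: interval [0/1, 1/1), width = 1/1 - 0/1 = 1/1
  'f': [0/1 + 1/1*0/1, 0/1 + 1/1*1/5) = [0/1, 1/5) <- contains code 13/100
  'b': [0/1 + 1/1*1/5, 0/1 + 1/1*3/10) = [1/5, 3/10)
  'c': [0/1 + 1/1*3/10, 0/1 + 1/1*1/1) = [3/10, 1/1)
  emit 'f', narrow to [0/1, 1/5)
Step 2: interval [0/1, 1/5), width = 1/5 - 0/1 = 1/5
  'f': [0/1 + 1/5*0/1, 0/1 + 1/5*1/5) = [0/1, 1/25)
  'b': [0/1 + 1/5*1/5, 0/1 + 1/5*3/10) = [1/25, 3/50)
  'c': [0/1 + 1/5*3/10, 0/1 + 1/5*1/1) = [3/50, 1/5) <- contains code 13/100
  emit 'c', narrow to [3/50, 1/5)

Answer: symbol=f low=0/1 high=1/5
symbol=c low=3/50 high=1/5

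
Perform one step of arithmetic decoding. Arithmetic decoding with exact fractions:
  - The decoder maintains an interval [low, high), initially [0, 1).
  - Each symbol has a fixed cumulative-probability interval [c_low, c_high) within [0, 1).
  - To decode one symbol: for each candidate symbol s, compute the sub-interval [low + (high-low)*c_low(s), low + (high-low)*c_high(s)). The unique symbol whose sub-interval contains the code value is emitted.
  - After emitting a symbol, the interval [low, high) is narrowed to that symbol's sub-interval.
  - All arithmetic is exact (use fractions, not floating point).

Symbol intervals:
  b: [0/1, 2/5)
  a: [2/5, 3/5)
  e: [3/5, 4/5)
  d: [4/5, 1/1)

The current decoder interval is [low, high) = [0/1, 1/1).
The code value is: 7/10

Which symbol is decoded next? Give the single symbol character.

Answer: e

Derivation:
Interval width = high − low = 1/1 − 0/1 = 1/1
Scaled code = (code − low) / width = (7/10 − 0/1) / 1/1 = 7/10
  b: [0/1, 2/5) 
  a: [2/5, 3/5) 
  e: [3/5, 4/5) ← scaled code falls here ✓
  d: [4/5, 1/1) 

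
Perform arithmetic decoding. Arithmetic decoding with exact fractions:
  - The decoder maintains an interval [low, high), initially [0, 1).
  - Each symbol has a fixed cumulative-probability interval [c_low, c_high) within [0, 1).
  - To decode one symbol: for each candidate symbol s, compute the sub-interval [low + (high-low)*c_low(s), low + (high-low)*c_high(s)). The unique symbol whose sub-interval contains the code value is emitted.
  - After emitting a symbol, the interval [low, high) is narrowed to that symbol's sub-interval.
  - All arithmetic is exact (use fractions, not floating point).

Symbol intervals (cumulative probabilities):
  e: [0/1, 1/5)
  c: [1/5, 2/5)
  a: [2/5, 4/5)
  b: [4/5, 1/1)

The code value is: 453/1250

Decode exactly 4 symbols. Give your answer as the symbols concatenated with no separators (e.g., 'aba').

Answer: cbec

Derivation:
Step 1: interval [0/1, 1/1), width = 1/1 - 0/1 = 1/1
  'e': [0/1 + 1/1*0/1, 0/1 + 1/1*1/5) = [0/1, 1/5)
  'c': [0/1 + 1/1*1/5, 0/1 + 1/1*2/5) = [1/5, 2/5) <- contains code 453/1250
  'a': [0/1 + 1/1*2/5, 0/1 + 1/1*4/5) = [2/5, 4/5)
  'b': [0/1 + 1/1*4/5, 0/1 + 1/1*1/1) = [4/5, 1/1)
  emit 'c', narrow to [1/5, 2/5)
Step 2: interval [1/5, 2/5), width = 2/5 - 1/5 = 1/5
  'e': [1/5 + 1/5*0/1, 1/5 + 1/5*1/5) = [1/5, 6/25)
  'c': [1/5 + 1/5*1/5, 1/5 + 1/5*2/5) = [6/25, 7/25)
  'a': [1/5 + 1/5*2/5, 1/5 + 1/5*4/5) = [7/25, 9/25)
  'b': [1/5 + 1/5*4/5, 1/5 + 1/5*1/1) = [9/25, 2/5) <- contains code 453/1250
  emit 'b', narrow to [9/25, 2/5)
Step 3: interval [9/25, 2/5), width = 2/5 - 9/25 = 1/25
  'e': [9/25 + 1/25*0/1, 9/25 + 1/25*1/5) = [9/25, 46/125) <- contains code 453/1250
  'c': [9/25 + 1/25*1/5, 9/25 + 1/25*2/5) = [46/125, 47/125)
  'a': [9/25 + 1/25*2/5, 9/25 + 1/25*4/5) = [47/125, 49/125)
  'b': [9/25 + 1/25*4/5, 9/25 + 1/25*1/1) = [49/125, 2/5)
  emit 'e', narrow to [9/25, 46/125)
Step 4: interval [9/25, 46/125), width = 46/125 - 9/25 = 1/125
  'e': [9/25 + 1/125*0/1, 9/25 + 1/125*1/5) = [9/25, 226/625)
  'c': [9/25 + 1/125*1/5, 9/25 + 1/125*2/5) = [226/625, 227/625) <- contains code 453/1250
  'a': [9/25 + 1/125*2/5, 9/25 + 1/125*4/5) = [227/625, 229/625)
  'b': [9/25 + 1/125*4/5, 9/25 + 1/125*1/1) = [229/625, 46/125)
  emit 'c', narrow to [226/625, 227/625)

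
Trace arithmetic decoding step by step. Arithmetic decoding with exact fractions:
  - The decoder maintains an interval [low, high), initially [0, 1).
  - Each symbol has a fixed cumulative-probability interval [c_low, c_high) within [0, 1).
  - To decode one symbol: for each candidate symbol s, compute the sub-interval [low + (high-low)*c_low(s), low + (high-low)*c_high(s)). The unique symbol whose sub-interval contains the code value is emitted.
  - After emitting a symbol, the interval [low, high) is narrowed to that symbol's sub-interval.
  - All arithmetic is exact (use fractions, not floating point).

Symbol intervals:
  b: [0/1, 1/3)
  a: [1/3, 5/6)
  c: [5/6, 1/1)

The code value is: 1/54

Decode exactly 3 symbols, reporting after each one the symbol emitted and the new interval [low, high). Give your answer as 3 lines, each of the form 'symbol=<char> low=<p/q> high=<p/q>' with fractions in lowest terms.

Step 1: interval [0/1, 1/1), width = 1/1 - 0/1 = 1/1
  'b': [0/1 + 1/1*0/1, 0/1 + 1/1*1/3) = [0/1, 1/3) <- contains code 1/54
  'a': [0/1 + 1/1*1/3, 0/1 + 1/1*5/6) = [1/3, 5/6)
  'c': [0/1 + 1/1*5/6, 0/1 + 1/1*1/1) = [5/6, 1/1)
  emit 'b', narrow to [0/1, 1/3)
Step 2: interval [0/1, 1/3), width = 1/3 - 0/1 = 1/3
  'b': [0/1 + 1/3*0/1, 0/1 + 1/3*1/3) = [0/1, 1/9) <- contains code 1/54
  'a': [0/1 + 1/3*1/3, 0/1 + 1/3*5/6) = [1/9, 5/18)
  'c': [0/1 + 1/3*5/6, 0/1 + 1/3*1/1) = [5/18, 1/3)
  emit 'b', narrow to [0/1, 1/9)
Step 3: interval [0/1, 1/9), width = 1/9 - 0/1 = 1/9
  'b': [0/1 + 1/9*0/1, 0/1 + 1/9*1/3) = [0/1, 1/27) <- contains code 1/54
  'a': [0/1 + 1/9*1/3, 0/1 + 1/9*5/6) = [1/27, 5/54)
  'c': [0/1 + 1/9*5/6, 0/1 + 1/9*1/1) = [5/54, 1/9)
  emit 'b', narrow to [0/1, 1/27)

Answer: symbol=b low=0/1 high=1/3
symbol=b low=0/1 high=1/9
symbol=b low=0/1 high=1/27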